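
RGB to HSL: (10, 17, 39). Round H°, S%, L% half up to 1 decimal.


Normalize: R'=10/255≈0.0392, G'=17/255≈0.0667, B'=39/255≈0.1529
Max=39/255, Min=10/255, Δ=Max-Min=29/255
L = (Max+Min)/2 = (39+10)/510 = 49/510 = 0.09607… → L = 9.6%
L ≤ 0.5 → S = Δ/(Max+Min) = 29/(39+10) = 29/49 = 0.59183… → S = 59.2%
(the 1/255 factors cancel in S and H, so raw channel differences can be used)
Max is B' → H = 60 × ((R-G)/Δ + 4) = 60 × ((10-17)/29 + 4)
  -7/29 + 4 = -0.2413… + 4 = 3.7586…
  H = 60 × 3.7586… = 225.517…° → H = 225.5°
= HSL(225.5°, 59.2%, 9.6%)


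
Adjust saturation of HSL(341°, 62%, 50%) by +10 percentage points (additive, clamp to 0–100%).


Original S = 62%
Adjustment = +10 percentage points
New S = 62 + (10) = 72
Clamp to [0, 100] → 72
= HSL(341°, 72%, 50%)


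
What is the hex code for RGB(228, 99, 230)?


R = 228 → E4 (hex)
G = 99 → 63 (hex)
B = 230 → E6 (hex)
Hex = #E463E6


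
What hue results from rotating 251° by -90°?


New hue = (H + rotation) mod 360
New hue = (251 -90) mod 360
= 161 mod 360
= 161°


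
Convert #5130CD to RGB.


51 → 81 (R)
30 → 48 (G)
CD → 205 (B)
= RGB(81, 48, 205)


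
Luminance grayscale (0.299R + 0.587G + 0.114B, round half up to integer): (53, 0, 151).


Gray = 0.299×R + 0.587×G + 0.114×B
Gray = 0.299×53 + 0.587×0 + 0.114×151
Gray = 15.847 + 0.000 + 17.214
Gray = 33.061 → round half up → 33
Gray = 33


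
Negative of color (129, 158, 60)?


Invert: (255-R, 255-G, 255-B)
R: 255-129 = 126
G: 255-158 = 97
B: 255-60 = 195
= RGB(126, 97, 195)


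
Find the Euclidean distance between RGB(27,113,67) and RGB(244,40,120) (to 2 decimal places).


d = √[(R₁-R₂)² + (G₁-G₂)² + (B₁-B₂)²]
d = √[(27-244)² + (113-40)² + (67-120)²]
d = √[47089 + 5329 + 2809]
d = √55227
d ≈ 235.00


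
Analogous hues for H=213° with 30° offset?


Base hue: 213°
Left analog: (213 - 30) mod 360 = 183°
Right analog: (213 + 30) mod 360 = 243°
Analogous hues = 183° and 243°


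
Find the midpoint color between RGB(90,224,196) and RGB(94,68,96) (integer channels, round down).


Midpoint: each channel = ⌊(C₁+C₂)/2⌋
R: ⌊(90+94)/2⌋ = 92
G: ⌊(224+68)/2⌋ = 146
B: ⌊(196+96)/2⌋ = 146
= RGB(92, 146, 146)


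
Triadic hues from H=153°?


Triadic: equally spaced at 120° intervals
H1 = 153°
H2 = (153 + 120) mod 360 = 273°
H3 = (153 + 240) mod 360 = 33°
Triadic = 153°, 273°, 33°


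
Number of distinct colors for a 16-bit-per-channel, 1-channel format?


Total bits = 16 bits/channel × 1 channels = 16 bits
Distinct colors = 2^16
= 65,536 colors


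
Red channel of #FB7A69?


Color: #FB7A69
R = FB = 251
G = 7A = 122
B = 69 = 105
Red = 251


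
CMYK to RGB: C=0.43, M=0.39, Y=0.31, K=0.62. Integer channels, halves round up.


R = 255 × (1-C) × (1-K) = 255 × 0.57 × 0.38 = 55.233 → 55
G = 255 × (1-M) × (1-K) = 255 × 0.61 × 0.38 = 59.109 → 59
B = 255 × (1-Y) × (1-K) = 255 × 0.69 × 0.38 = 66.861 → 67
= RGB(55, 59, 67)


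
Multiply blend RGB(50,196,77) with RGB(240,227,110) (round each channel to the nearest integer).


Multiply: C = A×B/255, rounded to nearest integer
R: 50×240/255 = 12000/255 ≈ 47.059 → 47
G: 196×227/255 = 44492/255 ≈ 174.478 → 174
B: 77×110/255 = 8470/255 ≈ 33.216 → 33
= RGB(47, 174, 33)


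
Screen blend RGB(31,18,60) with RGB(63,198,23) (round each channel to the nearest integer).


Screen: C = 255 - (255-A)×(255-B)/255, rounded to nearest integer
R: 255 - (255-31)×(255-63)/255 = 255 - 43008/255 ≈ 255 - 168.659 = 86.341 → 86
G: 255 - (255-18)×(255-198)/255 = 255 - 13509/255 ≈ 255 - 52.976 = 202.024 → 202
B: 255 - (255-60)×(255-23)/255 = 255 - 45240/255 ≈ 255 - 177.412 = 77.588 → 78
= RGB(86, 202, 78)


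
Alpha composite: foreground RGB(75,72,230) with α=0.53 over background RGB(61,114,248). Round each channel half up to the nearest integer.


C = α×F + (1-α)×B, with 1-α = 0.47
R: 0.53×75 + 0.47×61 = 39.75 + 28.67 = 68.42 → 68
G: 0.53×72 + 0.47×114 = 38.16 + 53.58 = 91.74 → 92
B: 0.53×230 + 0.47×248 = 121.90 + 116.56 = 238.46 → 238
= RGB(68, 92, 238)


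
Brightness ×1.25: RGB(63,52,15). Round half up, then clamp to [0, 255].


Multiply each channel by 1.25, round half up, clamp to [0, 255]
R: 63×1.25 = 78.75 → round → 79
G: 52×1.25 = 65
B: 15×1.25 = 18.75 → round → 19
= RGB(79, 65, 19)


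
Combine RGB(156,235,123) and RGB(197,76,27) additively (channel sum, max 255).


Additive: each channel = min(255, C₁+C₂)
R: 156+197 = 353 → 255
G: 235+76 = 311 → 255
B: 123+27 = 150 → 150
= RGB(255, 255, 150)


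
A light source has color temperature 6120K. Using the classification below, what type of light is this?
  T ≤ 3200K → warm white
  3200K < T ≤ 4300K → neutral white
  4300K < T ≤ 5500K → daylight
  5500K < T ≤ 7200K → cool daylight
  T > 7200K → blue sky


Temperature: 6120K
5500K < 6120K ≤ 7200K → cool daylight
Classification: cool daylight


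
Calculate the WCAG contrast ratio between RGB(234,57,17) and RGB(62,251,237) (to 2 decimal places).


Linearize each sRGB channel c=v/255: c/12.92 if c ≤ 0.04045 else ((c+0.055)/1.055)^2.4
L = 0.2126×R_lin + 0.7152×G_lin + 0.0722×B_lin
Color 1 (234,57,17):
  R=234: 234/255≈0.9176 > 0.04045 → ((0.9176+0.055)/1.055)^2.4 ≈ 0.82279
  G=57: 57/255≈0.2235 > 0.04045 → ((0.2235+0.055)/1.055)^2.4 ≈ 0.04092
  B=17: 17/255≈0.0667 > 0.04045 → ((0.0667+0.055)/1.055)^2.4 ≈ 0.00561
  L1 = 0.2126×0.82279 + 0.7152×0.04092 + 0.0722×0.00561 ≈ 0.20459
Color 2 (62,251,237):
  R=62: 62/255≈0.2431 > 0.04045 → ((0.2431+0.055)/1.055)^2.4 ≈ 0.04817
  G=251: 251/255≈0.9843 > 0.04045 → ((0.9843+0.055)/1.055)^2.4 ≈ 0.96469
  B=237: 237/255≈0.9294 > 0.04045 → ((0.9294+0.055)/1.055)^2.4 ≈ 0.84687
  L2 = 0.2126×0.04817 + 0.7152×0.96469 + 0.0722×0.84687 ≈ 0.76133
Lighter = 0.76133, Darker = 0.20459
Ratio = (L_lighter + 0.05) / (L_darker + 0.05)
Ratio = (0.76133 + 0.05) / (0.20459 + 0.05) = 0.81133 / 0.25459 ≈ 3.1868
Ratio ≈ 3.19:1


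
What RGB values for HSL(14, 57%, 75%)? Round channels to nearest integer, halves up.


H=14°, S=0.57, L=0.75
C = (1-|2L-1|)×S = (1-|0.50|)×0.57 = 0.285
H' = H/60 = 14/60 ≈ 0.2333; X = C×(1-|H' mod 2 - 1|) = 0.0665
m = L - C/2 = 0.75 - 0.1425 = 0.6075
Sector ⌊H'⌋ = 0 → (R',G',B') = (0.285, 0.0665, 0.0)
RGB = ((R'+m)×255, (G'+m)×255, (B'+m)×255) = (227.5875, 171.87, 154.9125)
Round half up → RGB(228, 172, 155)


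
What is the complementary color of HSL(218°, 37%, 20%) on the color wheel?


Complement = opposite side of color wheel = hue + 180°
H' = (218 + 180) mod 360 = 38°
S and L unchanged.
= HSL(38°, 37%, 20%)


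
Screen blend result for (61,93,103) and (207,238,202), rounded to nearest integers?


Screen: C = 255 - (255-A)×(255-B)/255, rounded to nearest integer
R: 255 - (255-61)×(255-207)/255 = 255 - 9312/255 ≈ 255 - 36.518 = 218.482 → 218
G: 255 - (255-93)×(255-238)/255 = 255 - 2754/255 ≈ 255 - 10.800 = 244.200 → 244
B: 255 - (255-103)×(255-202)/255 = 255 - 8056/255 ≈ 255 - 31.592 = 223.408 → 223
= RGB(218, 244, 223)


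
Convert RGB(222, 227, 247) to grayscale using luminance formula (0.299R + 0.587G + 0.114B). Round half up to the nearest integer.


Gray = 0.299×R + 0.587×G + 0.114×B
Gray = 0.299×222 + 0.587×227 + 0.114×247
Gray = 66.378 + 133.249 + 28.158
Gray = 227.785 → round half up → 228
Gray = 228


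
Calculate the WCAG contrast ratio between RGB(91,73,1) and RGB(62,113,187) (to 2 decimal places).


Linearize each sRGB channel c=v/255: c/12.92 if c ≤ 0.04045 else ((c+0.055)/1.055)^2.4
L = 0.2126×R_lin + 0.7152×G_lin + 0.0722×B_lin
Color 1 (91,73,1):
  R=91: 91/255≈0.3569 > 0.04045 → ((0.3569+0.055)/1.055)^2.4 ≈ 0.10462
  G=73: 73/255≈0.2863 > 0.04045 → ((0.2863+0.055)/1.055)^2.4 ≈ 0.06663
  B=1: 1/255≈0.0039 ≤ 0.04045 → 0.0039/12.92 ≈ 0.00030
  L1 = 0.2126×0.10462 + 0.7152×0.06663 + 0.0722×0.00030 ≈ 0.06991
Color 2 (62,113,187):
  R=62: 62/255≈0.2431 > 0.04045 → ((0.2431+0.055)/1.055)^2.4 ≈ 0.04817
  G=113: 113/255≈0.4431 > 0.04045 → ((0.4431+0.055)/1.055)^2.4 ≈ 0.16513
  B=187: 187/255≈0.7333 > 0.04045 → ((0.7333+0.055)/1.055)^2.4 ≈ 0.49693
  L2 = 0.2126×0.04817 + 0.7152×0.16513 + 0.0722×0.49693 ≈ 0.16422
Lighter = 0.16422, Darker = 0.06991
Ratio = (L_lighter + 0.05) / (L_darker + 0.05)
Ratio = (0.16422 + 0.05) / (0.06991 + 0.05) = 0.21422 / 0.11991 ≈ 1.7865
Ratio ≈ 1.79:1


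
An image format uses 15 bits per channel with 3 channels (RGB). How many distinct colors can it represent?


Total bits = 15 bits/channel × 3 channels = 45 bits
Distinct colors = 2^45
= 35,184,372,088,832 colors


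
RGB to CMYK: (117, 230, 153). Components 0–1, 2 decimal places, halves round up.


R'=117/255≈0.4588, G'=230/255≈0.9020, B'=153/255≈0.6000
K = 1 - max(R',G',B') = 1 - 230/255 = 25/255 = 0.09803… → 0.10
(1-R'-K)/(1-K) simplifies to (max-R)/max with max = 230:
C = (230-117)/230 = 113/230 = 0.49130… → 0.49
M = (230-230)/230 = 0/230 = 0 → 0.00
Y = (230-153)/230 = 77/230 = 0.33478… → 0.33
= CMYK(0.49, 0.00, 0.33, 0.10)


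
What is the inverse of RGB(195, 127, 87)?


Invert: (255-R, 255-G, 255-B)
R: 255-195 = 60
G: 255-127 = 128
B: 255-87 = 168
= RGB(60, 128, 168)


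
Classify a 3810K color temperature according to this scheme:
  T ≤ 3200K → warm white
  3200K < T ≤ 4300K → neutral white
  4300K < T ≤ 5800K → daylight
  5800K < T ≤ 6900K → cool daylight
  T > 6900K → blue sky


Temperature: 3810K
3200K < 3810K ≤ 4300K → neutral white
Classification: neutral white


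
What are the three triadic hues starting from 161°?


Triadic: equally spaced at 120° intervals
H1 = 161°
H2 = (161 + 120) mod 360 = 281°
H3 = (161 + 240) mod 360 = 41°
Triadic = 161°, 281°, 41°


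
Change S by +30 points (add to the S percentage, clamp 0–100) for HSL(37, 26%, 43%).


Original S = 26%
Adjustment = +30 percentage points
New S = 26 + (30) = 56
Clamp to [0, 100] → 56
= HSL(37°, 56%, 43%)


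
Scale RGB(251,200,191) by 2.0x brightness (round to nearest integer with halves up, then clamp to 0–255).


Multiply each channel by 2.0, round half up, clamp to [0, 255]
R: 251×2.0 = 502 → clamp → 255
G: 200×2.0 = 400 → clamp → 255
B: 191×2.0 = 382 → clamp → 255
= RGB(255, 255, 255)


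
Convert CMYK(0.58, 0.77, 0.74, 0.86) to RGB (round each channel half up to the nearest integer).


R = 255 × (1-C) × (1-K) = 255 × 0.42 × 0.14 = 14.994 → 15
G = 255 × (1-M) × (1-K) = 255 × 0.23 × 0.14 = 8.211 → 8
B = 255 × (1-Y) × (1-K) = 255 × 0.26 × 0.14 = 9.282 → 9
= RGB(15, 8, 9)


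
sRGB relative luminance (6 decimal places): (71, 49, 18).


Linearize each channel (sRGB transfer function): c = v/255; c_lin = c/12.92 if c ≤ 0.04045, else ((c+0.055)/1.055)^2.4
  R: 71/255 ≈ 0.278431 > 0.04045 → ((0.278431+0.055)/1.055)^2.4 ≈ 0.063010
  G: 49/255 ≈ 0.192157 > 0.04045 → ((0.192157+0.055)/1.055)^2.4 ≈ 0.030713
  B: 18/255 ≈ 0.070588 > 0.04045 → ((0.070588+0.055)/1.055)^2.4 ≈ 0.006049
R_lin = 0.063010, G_lin = 0.030713, B_lin = 0.006049
L = 0.2126×R + 0.7152×G + 0.0722×B
L = 0.2126×0.063010 + 0.7152×0.030713 + 0.0722×0.006049
L ≈ 0.035799


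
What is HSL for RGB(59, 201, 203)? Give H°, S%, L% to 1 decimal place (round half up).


Normalize: R'=59/255≈0.2314, G'=201/255≈0.7882, B'=203/255≈0.7961
Max=203/255, Min=59/255, Δ=Max-Min=144/255
L = (Max+Min)/2 = (203+59)/510 = 262/510 = 0.51372… → L = 51.4%
L > 0.5 → S = Δ/(2-Max-Min) = 144/(510-203-59) = 144/248 = 0.58064… → S = 58.1%
(the 1/255 factors cancel in S and H, so raw channel differences can be used)
Max is B' → H = 60 × ((R-G)/Δ + 4) = 60 × ((59-201)/144 + 4)
  -142/144 + 4 = -0.9861… + 4 = 3.0138…
  H = 60 × 3.0138… = 180.833…° → H = 180.8°
= HSL(180.8°, 58.1%, 51.4%)


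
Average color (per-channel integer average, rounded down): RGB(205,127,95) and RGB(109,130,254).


Midpoint: each channel = ⌊(C₁+C₂)/2⌋
R: ⌊(205+109)/2⌋ = 157
G: ⌊(127+130)/2⌋ = 128
B: ⌊(95+254)/2⌋ = 174
= RGB(157, 128, 174)


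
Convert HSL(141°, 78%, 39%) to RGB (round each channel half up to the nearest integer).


H=141°, S=0.78, L=0.39
C = (1-|2L-1|)×S = (1-|-0.22|)×0.78 = 0.6084
H' = H/60 = 141/60 ≈ 2.3500; X = C×(1-|H' mod 2 - 1|) = 0.21294
m = L - C/2 = 0.39 - 0.3042 = 0.0858
Sector ⌊H'⌋ = 2 → (R',G',B') = (0.0, 0.6084, 0.21294)
RGB = ((R'+m)×255, (G'+m)×255, (B'+m)×255) = (21.879, 177.021, 76.1787)
Round half up → RGB(22, 177, 76)


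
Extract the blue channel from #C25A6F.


Color: #C25A6F
R = C2 = 194
G = 5A = 90
B = 6F = 111
Blue = 111


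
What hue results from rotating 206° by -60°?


New hue = (H + rotation) mod 360
New hue = (206 -60) mod 360
= 146 mod 360
= 146°


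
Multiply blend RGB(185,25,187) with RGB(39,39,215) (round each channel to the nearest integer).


Multiply: C = A×B/255, rounded to nearest integer
R: 185×39/255 = 7215/255 ≈ 28.294 → 28
G: 25×39/255 = 975/255 ≈ 3.824 → 4
B: 187×215/255 = 40205/255 ≈ 157.667 → 158
= RGB(28, 4, 158)


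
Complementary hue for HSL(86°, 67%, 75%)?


Complement = opposite side of color wheel = hue + 180°
H' = (86 + 180) mod 360 = 266°
S and L unchanged.
= HSL(266°, 67%, 75%)


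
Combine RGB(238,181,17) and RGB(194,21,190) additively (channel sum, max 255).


Additive: each channel = min(255, C₁+C₂)
R: 238+194 = 432 → 255
G: 181+21 = 202 → 202
B: 17+190 = 207 → 207
= RGB(255, 202, 207)


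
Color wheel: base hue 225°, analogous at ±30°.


Base hue: 225°
Left analog: (225 - 30) mod 360 = 195°
Right analog: (225 + 30) mod 360 = 255°
Analogous hues = 195° and 255°


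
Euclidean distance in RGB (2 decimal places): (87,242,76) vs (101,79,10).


d = √[(R₁-R₂)² + (G₁-G₂)² + (B₁-B₂)²]
d = √[(87-101)² + (242-79)² + (76-10)²]
d = √[196 + 26569 + 4356]
d = √31121
d ≈ 176.41


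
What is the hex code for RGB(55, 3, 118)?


R = 55 → 37 (hex)
G = 3 → 03 (hex)
B = 118 → 76 (hex)
Hex = #370376


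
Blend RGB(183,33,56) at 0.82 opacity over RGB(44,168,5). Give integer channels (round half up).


C = α×F + (1-α)×B, with 1-α = 0.18
R: 0.82×183 + 0.18×44 = 150.06 + 7.92 = 157.98 → 158
G: 0.82×33 + 0.18×168 = 27.06 + 30.24 = 57.30 → 57
B: 0.82×56 + 0.18×5 = 45.92 + 0.90 = 46.82 → 47
= RGB(158, 57, 47)


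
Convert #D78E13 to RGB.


D7 → 215 (R)
8E → 142 (G)
13 → 19 (B)
= RGB(215, 142, 19)


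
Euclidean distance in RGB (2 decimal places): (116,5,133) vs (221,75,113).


d = √[(R₁-R₂)² + (G₁-G₂)² + (B₁-B₂)²]
d = √[(116-221)² + (5-75)² + (133-113)²]
d = √[11025 + 4900 + 400]
d = √16325
d ≈ 127.77


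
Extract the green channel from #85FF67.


Color: #85FF67
R = 85 = 133
G = FF = 255
B = 67 = 103
Green = 255


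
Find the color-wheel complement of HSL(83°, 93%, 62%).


Complement = opposite side of color wheel = hue + 180°
H' = (83 + 180) mod 360 = 263°
S and L unchanged.
= HSL(263°, 93%, 62%)


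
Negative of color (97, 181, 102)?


Invert: (255-R, 255-G, 255-B)
R: 255-97 = 158
G: 255-181 = 74
B: 255-102 = 153
= RGB(158, 74, 153)


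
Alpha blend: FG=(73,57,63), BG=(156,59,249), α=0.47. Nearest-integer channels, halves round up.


C = α×F + (1-α)×B, with 1-α = 0.53
R: 0.47×73 + 0.53×156 = 34.31 + 82.68 = 116.99 → 117
G: 0.47×57 + 0.53×59 = 26.79 + 31.27 = 58.06 → 58
B: 0.47×63 + 0.53×249 = 29.61 + 131.97 = 161.58 → 162
= RGB(117, 58, 162)


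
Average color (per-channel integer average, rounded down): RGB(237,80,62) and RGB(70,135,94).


Midpoint: each channel = ⌊(C₁+C₂)/2⌋
R: ⌊(237+70)/2⌋ = 153
G: ⌊(80+135)/2⌋ = 107
B: ⌊(62+94)/2⌋ = 78
= RGB(153, 107, 78)


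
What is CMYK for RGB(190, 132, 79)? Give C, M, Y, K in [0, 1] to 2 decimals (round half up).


R'=190/255≈0.7451, G'=132/255≈0.5176, B'=79/255≈0.3098
K = 1 - max(R',G',B') = 1 - 190/255 = 65/255 = 0.25490… → 0.25
(1-R'-K)/(1-K) simplifies to (max-R)/max with max = 190:
C = (190-190)/190 = 0/190 = 0 → 0.00
M = (190-132)/190 = 58/190 = 0.30526… → 0.31
Y = (190-79)/190 = 111/190 = 0.58421… → 0.58
= CMYK(0.00, 0.31, 0.58, 0.25)


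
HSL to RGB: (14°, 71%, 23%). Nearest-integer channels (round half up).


H=14°, S=0.71, L=0.23
C = (1-|2L-1|)×S = (1-|-0.54|)×0.71 = 0.3266
H' = H/60 = 14/60 ≈ 0.2333; X = C×(1-|H' mod 2 - 1|) ≈ 0.0762
m = L - C/2 = 0.23 - 0.1633 = 0.0667
Sector ⌊H'⌋ = 0 → (R',G',B') = (0.3266, ≈0.0762, 0.0)
RGB = ((R'+m)×255, (G'+m)×255, (B'+m)×255) = (100.2915, 36.4412, 17.0085)
Round half up → RGB(100, 36, 17)


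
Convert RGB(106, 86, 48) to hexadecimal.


R = 106 → 6A (hex)
G = 86 → 56 (hex)
B = 48 → 30 (hex)
Hex = #6A5630


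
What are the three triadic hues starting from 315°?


Triadic: equally spaced at 120° intervals
H1 = 315°
H2 = (315 + 120) mod 360 = 75°
H3 = (315 + 240) mod 360 = 195°
Triadic = 315°, 75°, 195°


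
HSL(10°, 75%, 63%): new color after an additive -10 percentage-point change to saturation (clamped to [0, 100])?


Original S = 75%
Adjustment = -10 percentage points
New S = 75 + (-10) = 65
Clamp to [0, 100] → 65
= HSL(10°, 65%, 63%)


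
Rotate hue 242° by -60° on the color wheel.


New hue = (H + rotation) mod 360
New hue = (242 -60) mod 360
= 182 mod 360
= 182°


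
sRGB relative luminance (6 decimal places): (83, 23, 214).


Linearize each channel (sRGB transfer function): c = v/255; c_lin = c/12.92 if c ≤ 0.04045, else ((c+0.055)/1.055)^2.4
  R: 83/255 ≈ 0.325490 > 0.04045 → ((0.325490+0.055)/1.055)^2.4 ≈ 0.086500
  G: 23/255 ≈ 0.090196 > 0.04045 → ((0.090196+0.055)/1.055)^2.4 ≈ 0.008568
  B: 214/255 ≈ 0.839216 > 0.04045 → ((0.839216+0.055)/1.055)^2.4 ≈ 0.672443
R_lin = 0.086500, G_lin = 0.008568, B_lin = 0.672443
L = 0.2126×R + 0.7152×G + 0.0722×B
L = 0.2126×0.086500 + 0.7152×0.008568 + 0.0722×0.672443
L ≈ 0.073068


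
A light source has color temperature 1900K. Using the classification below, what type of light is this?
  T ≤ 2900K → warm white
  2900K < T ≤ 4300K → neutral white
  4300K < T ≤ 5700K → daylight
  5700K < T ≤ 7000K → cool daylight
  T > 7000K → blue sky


Temperature: 1900K
1900K ≤ 2900K → warm white
Classification: warm white


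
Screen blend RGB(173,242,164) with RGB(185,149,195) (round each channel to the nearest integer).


Screen: C = 255 - (255-A)×(255-B)/255, rounded to nearest integer
R: 255 - (255-173)×(255-185)/255 = 255 - 5740/255 ≈ 255 - 22.510 = 232.490 → 232
G: 255 - (255-242)×(255-149)/255 = 255 - 1378/255 ≈ 255 - 5.404 = 249.596 → 250
B: 255 - (255-164)×(255-195)/255 = 255 - 5460/255 ≈ 255 - 21.412 = 233.588 → 234
= RGB(232, 250, 234)


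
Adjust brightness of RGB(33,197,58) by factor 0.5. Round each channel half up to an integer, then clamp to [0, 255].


Multiply each channel by 0.5, round half up, clamp to [0, 255]
R: 33×0.5 = 16.5 → round → 17
G: 197×0.5 = 98.5 → round → 99
B: 58×0.5 = 29
= RGB(17, 99, 29)


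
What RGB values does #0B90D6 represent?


0B → 11 (R)
90 → 144 (G)
D6 → 214 (B)
= RGB(11, 144, 214)


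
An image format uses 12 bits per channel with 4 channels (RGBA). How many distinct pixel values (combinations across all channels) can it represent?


Total bits = 12 bits/channel × 4 channels = 48 bits
Distinct pixel values = 2^48
= 281,474,976,710,656 pixel values


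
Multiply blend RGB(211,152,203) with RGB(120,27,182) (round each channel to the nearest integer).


Multiply: C = A×B/255, rounded to nearest integer
R: 211×120/255 = 25320/255 ≈ 99.294 → 99
G: 152×27/255 = 4104/255 ≈ 16.094 → 16
B: 203×182/255 = 36946/255 ≈ 144.886 → 145
= RGB(99, 16, 145)


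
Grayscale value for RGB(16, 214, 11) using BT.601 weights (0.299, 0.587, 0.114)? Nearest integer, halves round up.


Gray = 0.299×R + 0.587×G + 0.114×B
Gray = 0.299×16 + 0.587×214 + 0.114×11
Gray = 4.784 + 125.618 + 1.254
Gray = 131.656 → round half up → 132
Gray = 132


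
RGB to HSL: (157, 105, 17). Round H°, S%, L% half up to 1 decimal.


Normalize: R'=157/255≈0.6157, G'=105/255≈0.4118, B'=17/255≈0.0667
Max=157/255, Min=17/255, Δ=Max-Min=140/255
L = (Max+Min)/2 = (157+17)/510 = 174/510 = 0.34117… → L = 34.1%
L ≤ 0.5 → S = Δ/(Max+Min) = 140/(157+17) = 140/174 = 0.80459… → S = 80.5%
(the 1/255 factors cancel in S and H, so raw channel differences can be used)
Max is R' → H = 60 × (((G-B)/Δ) mod 6) = 60 × (((105-17)/140) mod 6)
  88/140 = 0.6285…
  H = 60 × 0.6285… = 37.714…° → H = 37.7°
= HSL(37.7°, 80.5%, 34.1%)


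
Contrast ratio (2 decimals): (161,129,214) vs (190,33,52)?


Linearize each sRGB channel c=v/255: c/12.92 if c ≤ 0.04045 else ((c+0.055)/1.055)^2.4
L = 0.2126×R_lin + 0.7152×G_lin + 0.0722×B_lin
Color 1 (161,129,214):
  R=161: 161/255≈0.6314 > 0.04045 → ((0.6314+0.055)/1.055)^2.4 ≈ 0.35640
  G=129: 129/255≈0.5059 > 0.04045 → ((0.5059+0.055)/1.055)^2.4 ≈ 0.21953
  B=214: 214/255≈0.8392 > 0.04045 → ((0.8392+0.055)/1.055)^2.4 ≈ 0.67244
  L1 = 0.2126×0.35640 + 0.7152×0.21953 + 0.0722×0.67244 ≈ 0.28133
Color 2 (190,33,52):
  R=190: 190/255≈0.7451 > 0.04045 → ((0.7451+0.055)/1.055)^2.4 ≈ 0.51492
  G=33: 33/255≈0.1294 > 0.04045 → ((0.1294+0.055)/1.055)^2.4 ≈ 0.01521
  B=52: 52/255≈0.2039 > 0.04045 → ((0.2039+0.055)/1.055)^2.4 ≈ 0.03434
  L2 = 0.2126×0.51492 + 0.7152×0.01521 + 0.0722×0.03434 ≈ 0.12283
Lighter = 0.28133, Darker = 0.12283
Ratio = (L_lighter + 0.05) / (L_darker + 0.05)
Ratio = (0.28133 + 0.05) / (0.12283 + 0.05) = 0.33133 / 0.17283 ≈ 1.9171
Ratio ≈ 1.92:1


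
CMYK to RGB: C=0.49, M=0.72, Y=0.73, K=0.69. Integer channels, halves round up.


R = 255 × (1-C) × (1-K) = 255 × 0.51 × 0.31 = 40.3155 → 40
G = 255 × (1-M) × (1-K) = 255 × 0.28 × 0.31 = 22.134 → 22
B = 255 × (1-Y) × (1-K) = 255 × 0.27 × 0.31 = 21.3435 → 21
= RGB(40, 22, 21)


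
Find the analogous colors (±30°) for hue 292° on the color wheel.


Base hue: 292°
Left analog: (292 - 30) mod 360 = 262°
Right analog: (292 + 30) mod 360 = 322°
Analogous hues = 262° and 322°


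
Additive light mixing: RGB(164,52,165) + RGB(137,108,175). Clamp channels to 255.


Additive: each channel = min(255, C₁+C₂)
R: 164+137 = 301 → 255
G: 52+108 = 160 → 160
B: 165+175 = 340 → 255
= RGB(255, 160, 255)


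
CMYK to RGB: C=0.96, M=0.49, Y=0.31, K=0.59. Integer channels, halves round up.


R = 255 × (1-C) × (1-K) = 255 × 0.04 × 0.41 = 4.182 → 4
G = 255 × (1-M) × (1-K) = 255 × 0.51 × 0.41 = 53.3205 → 53
B = 255 × (1-Y) × (1-K) = 255 × 0.69 × 0.41 = 72.1395 → 72
= RGB(4, 53, 72)


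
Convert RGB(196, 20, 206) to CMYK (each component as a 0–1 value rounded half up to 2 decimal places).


R'=196/255≈0.7686, G'=20/255≈0.0784, B'=206/255≈0.8078
K = 1 - max(R',G',B') = 1 - 206/255 = 49/255 = 0.19215… → 0.19
(1-R'-K)/(1-K) simplifies to (max-R)/max with max = 206:
C = (206-196)/206 = 10/206 = 0.04854… → 0.05
M = (206-20)/206 = 186/206 = 0.90291… → 0.90
Y = (206-206)/206 = 0/206 = 0 → 0.00
= CMYK(0.05, 0.90, 0.00, 0.19)


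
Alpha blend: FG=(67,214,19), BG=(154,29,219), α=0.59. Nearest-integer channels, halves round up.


C = α×F + (1-α)×B, with 1-α = 0.41
R: 0.59×67 + 0.41×154 = 39.53 + 63.14 = 102.67 → 103
G: 0.59×214 + 0.41×29 = 126.26 + 11.89 = 138.15 → 138
B: 0.59×19 + 0.41×219 = 11.21 + 89.79 = 101.00 → 101
= RGB(103, 138, 101)


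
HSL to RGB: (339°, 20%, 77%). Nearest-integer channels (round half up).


H=339°, S=0.20, L=0.77
C = (1-|2L-1|)×S = (1-|0.54|)×0.20 = 0.092
H' = H/60 = 339/60 ≈ 5.6500; X = C×(1-|H' mod 2 - 1|) = 0.0322
m = L - C/2 = 0.77 - 0.046 = 0.724
Sector ⌊H'⌋ = 5 → (R',G',B') = (0.092, 0.0, 0.0322)
RGB = ((R'+m)×255, (G'+m)×255, (B'+m)×255) = (208.08, 184.62, 192.831)
Round half up → RGB(208, 185, 193)


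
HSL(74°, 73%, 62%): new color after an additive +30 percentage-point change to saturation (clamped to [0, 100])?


Original S = 73%
Adjustment = +30 percentage points
New S = 73 + (30) = 103
Clamp to [0, 100] → 100
= HSL(74°, 100%, 62%)


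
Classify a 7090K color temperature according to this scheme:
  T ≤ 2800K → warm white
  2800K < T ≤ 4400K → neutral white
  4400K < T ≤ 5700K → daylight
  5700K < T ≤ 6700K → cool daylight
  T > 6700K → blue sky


Temperature: 7090K
7090K > 6700K → blue sky
Classification: blue sky


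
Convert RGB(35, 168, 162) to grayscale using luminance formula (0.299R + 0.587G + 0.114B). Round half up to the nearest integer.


Gray = 0.299×R + 0.587×G + 0.114×B
Gray = 0.299×35 + 0.587×168 + 0.114×162
Gray = 10.465 + 98.616 + 18.468
Gray = 127.549 → round half up → 128
Gray = 128


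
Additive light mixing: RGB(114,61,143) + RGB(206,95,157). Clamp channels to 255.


Additive: each channel = min(255, C₁+C₂)
R: 114+206 = 320 → 255
G: 61+95 = 156 → 156
B: 143+157 = 300 → 255
= RGB(255, 156, 255)


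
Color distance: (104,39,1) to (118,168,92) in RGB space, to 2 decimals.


d = √[(R₁-R₂)² + (G₁-G₂)² + (B₁-B₂)²]
d = √[(104-118)² + (39-168)² + (1-92)²]
d = √[196 + 16641 + 8281]
d = √25118
d ≈ 158.49


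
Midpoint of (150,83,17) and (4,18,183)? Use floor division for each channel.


Midpoint: each channel = ⌊(C₁+C₂)/2⌋
R: ⌊(150+4)/2⌋ = 77
G: ⌊(83+18)/2⌋ = 50
B: ⌊(17+183)/2⌋ = 100
= RGB(77, 50, 100)


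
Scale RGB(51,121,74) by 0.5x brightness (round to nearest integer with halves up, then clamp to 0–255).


Multiply each channel by 0.5, round half up, clamp to [0, 255]
R: 51×0.5 = 25.5 → round → 26
G: 121×0.5 = 60.5 → round → 61
B: 74×0.5 = 37
= RGB(26, 61, 37)


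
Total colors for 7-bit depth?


Colors = 2^bits = 2^7
= 128 colors


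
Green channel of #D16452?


Color: #D16452
R = D1 = 209
G = 64 = 100
B = 52 = 82
Green = 100


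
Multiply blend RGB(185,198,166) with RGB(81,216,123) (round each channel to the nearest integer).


Multiply: C = A×B/255, rounded to nearest integer
R: 185×81/255 = 14985/255 ≈ 58.765 → 59
G: 198×216/255 = 42768/255 ≈ 167.718 → 168
B: 166×123/255 = 20418/255 ≈ 80.071 → 80
= RGB(59, 168, 80)


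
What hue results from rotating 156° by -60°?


New hue = (H + rotation) mod 360
New hue = (156 -60) mod 360
= 96 mod 360
= 96°


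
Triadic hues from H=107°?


Triadic: equally spaced at 120° intervals
H1 = 107°
H2 = (107 + 120) mod 360 = 227°
H3 = (107 + 240) mod 360 = 347°
Triadic = 107°, 227°, 347°


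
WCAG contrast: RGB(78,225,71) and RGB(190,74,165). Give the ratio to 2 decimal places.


Linearize each sRGB channel c=v/255: c/12.92 if c ≤ 0.04045 else ((c+0.055)/1.055)^2.4
L = 0.2126×R_lin + 0.7152×G_lin + 0.0722×B_lin
Color 1 (78,225,71):
  R=78: 78/255≈0.3059 > 0.04045 → ((0.3059+0.055)/1.055)^2.4 ≈ 0.07619
  G=225: 225/255≈0.8824 > 0.04045 → ((0.8824+0.055)/1.055)^2.4 ≈ 0.75294
  B=71: 71/255≈0.2784 > 0.04045 → ((0.2784+0.055)/1.055)^2.4 ≈ 0.06301
  L1 = 0.2126×0.07619 + 0.7152×0.75294 + 0.0722×0.06301 ≈ 0.55925
Color 2 (190,74,165):
  R=190: 190/255≈0.7451 > 0.04045 → ((0.7451+0.055)/1.055)^2.4 ≈ 0.51492
  G=74: 74/255≈0.2902 > 0.04045 → ((0.2902+0.055)/1.055)^2.4 ≈ 0.06848
  B=165: 165/255≈0.6471 > 0.04045 → ((0.6471+0.055)/1.055)^2.4 ≈ 0.37626
  L2 = 0.2126×0.51492 + 0.7152×0.06848 + 0.0722×0.37626 ≈ 0.18561
Lighter = 0.55925, Darker = 0.18561
Ratio = (L_lighter + 0.05) / (L_darker + 0.05)
Ratio = (0.55925 + 0.05) / (0.18561 + 0.05) = 0.60925 / 0.23561 ≈ 2.5858
Ratio ≈ 2.59:1


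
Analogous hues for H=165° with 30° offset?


Base hue: 165°
Left analog: (165 - 30) mod 360 = 135°
Right analog: (165 + 30) mod 360 = 195°
Analogous hues = 135° and 195°


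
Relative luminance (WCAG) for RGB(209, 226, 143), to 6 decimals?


Linearize each channel (sRGB transfer function): c = v/255; c_lin = c/12.92 if c ≤ 0.04045, else ((c+0.055)/1.055)^2.4
  R: 209/255 ≈ 0.819608 > 0.04045 → ((0.819608+0.055)/1.055)^2.4 ≈ 0.637597
  G: 226/255 ≈ 0.886275 > 0.04045 → ((0.886275+0.055)/1.055)^2.4 ≈ 0.760525
  B: 143/255 ≈ 0.560784 > 0.04045 → ((0.560784+0.055)/1.055)^2.4 ≈ 0.274677
R_lin = 0.637597, G_lin = 0.760525, B_lin = 0.274677
L = 0.2126×R + 0.7152×G + 0.0722×B
L = 0.2126×0.637597 + 0.7152×0.760525 + 0.0722×0.274677
L ≈ 0.699312


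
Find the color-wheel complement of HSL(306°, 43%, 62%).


Complement = opposite side of color wheel = hue + 180°
H' = (306 + 180) mod 360 = 126°
S and L unchanged.
= HSL(126°, 43%, 62%)


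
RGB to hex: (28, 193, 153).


R = 28 → 1C (hex)
G = 193 → C1 (hex)
B = 153 → 99 (hex)
Hex = #1CC199


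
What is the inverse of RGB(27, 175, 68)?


Invert: (255-R, 255-G, 255-B)
R: 255-27 = 228
G: 255-175 = 80
B: 255-68 = 187
= RGB(228, 80, 187)


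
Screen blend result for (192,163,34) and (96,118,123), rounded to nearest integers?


Screen: C = 255 - (255-A)×(255-B)/255, rounded to nearest integer
R: 255 - (255-192)×(255-96)/255 = 255 - 10017/255 ≈ 255 - 39.282 = 215.718 → 216
G: 255 - (255-163)×(255-118)/255 = 255 - 12604/255 ≈ 255 - 49.427 = 205.573 → 206
B: 255 - (255-34)×(255-123)/255 = 255 - 29172/255 ≈ 255 - 114.400 = 140.600 → 141
= RGB(216, 206, 141)


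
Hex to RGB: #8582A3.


85 → 133 (R)
82 → 130 (G)
A3 → 163 (B)
= RGB(133, 130, 163)


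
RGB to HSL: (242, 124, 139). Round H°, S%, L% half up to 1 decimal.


Normalize: R'=242/255≈0.9490, G'=124/255≈0.4863, B'=139/255≈0.5451
Max=242/255, Min=124/255, Δ=Max-Min=118/255
L = (Max+Min)/2 = (242+124)/510 = 366/510 = 0.71764… → L = 71.8%
L > 0.5 → S = Δ/(2-Max-Min) = 118/(510-242-124) = 118/144 = 0.81944… → S = 81.9%
(the 1/255 factors cancel in S and H, so raw channel differences can be used)
Max is R' → H = 60 × (((G-B)/Δ) mod 6) = 60 × (((124-139)/118) mod 6)
  (-15)/118 = -0.1271…; negative, so add 6 → 5.8728…
  H = 60 × 5.8728… = 352.372…° → H = 352.4°
= HSL(352.4°, 81.9%, 71.8%)


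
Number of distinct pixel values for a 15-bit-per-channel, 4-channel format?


Total bits = 15 bits/channel × 4 channels = 60 bits
Distinct pixel values = 2^60
= 1,152,921,504,606,846,976 pixel values


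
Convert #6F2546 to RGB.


6F → 111 (R)
25 → 37 (G)
46 → 70 (B)
= RGB(111, 37, 70)


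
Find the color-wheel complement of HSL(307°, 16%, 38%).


Complement = opposite side of color wheel = hue + 180°
H' = (307 + 180) mod 360 = 127°
S and L unchanged.
= HSL(127°, 16%, 38%)


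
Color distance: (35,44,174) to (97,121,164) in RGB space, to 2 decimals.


d = √[(R₁-R₂)² + (G₁-G₂)² + (B₁-B₂)²]
d = √[(35-97)² + (44-121)² + (174-164)²]
d = √[3844 + 5929 + 100]
d = √9873
d ≈ 99.36


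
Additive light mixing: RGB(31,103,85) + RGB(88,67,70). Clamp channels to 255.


Additive: each channel = min(255, C₁+C₂)
R: 31+88 = 119 → 119
G: 103+67 = 170 → 170
B: 85+70 = 155 → 155
= RGB(119, 170, 155)


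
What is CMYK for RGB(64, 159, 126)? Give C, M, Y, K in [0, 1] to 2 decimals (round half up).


R'=64/255≈0.2510, G'=159/255≈0.6235, B'=126/255≈0.4941
K = 1 - max(R',G',B') = 1 - 159/255 = 96/255 = 0.37647… → 0.38
(1-R'-K)/(1-K) simplifies to (max-R)/max with max = 159:
C = (159-64)/159 = 95/159 = 0.59748… → 0.60
M = (159-159)/159 = 0/159 = 0 → 0.00
Y = (159-126)/159 = 33/159 = 0.20754… → 0.21
= CMYK(0.60, 0.00, 0.21, 0.38)


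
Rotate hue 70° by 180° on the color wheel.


New hue = (H + rotation) mod 360
New hue = (70 + 180) mod 360
= 250 mod 360
= 250°


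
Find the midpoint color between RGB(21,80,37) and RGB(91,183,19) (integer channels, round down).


Midpoint: each channel = ⌊(C₁+C₂)/2⌋
R: ⌊(21+91)/2⌋ = 56
G: ⌊(80+183)/2⌋ = 131
B: ⌊(37+19)/2⌋ = 28
= RGB(56, 131, 28)


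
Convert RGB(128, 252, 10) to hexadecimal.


R = 128 → 80 (hex)
G = 252 → FC (hex)
B = 10 → 0A (hex)
Hex = #80FC0A


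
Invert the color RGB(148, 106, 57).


Invert: (255-R, 255-G, 255-B)
R: 255-148 = 107
G: 255-106 = 149
B: 255-57 = 198
= RGB(107, 149, 198)


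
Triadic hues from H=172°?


Triadic: equally spaced at 120° intervals
H1 = 172°
H2 = (172 + 120) mod 360 = 292°
H3 = (172 + 240) mod 360 = 52°
Triadic = 172°, 292°, 52°


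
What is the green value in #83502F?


Color: #83502F
R = 83 = 131
G = 50 = 80
B = 2F = 47
Green = 80


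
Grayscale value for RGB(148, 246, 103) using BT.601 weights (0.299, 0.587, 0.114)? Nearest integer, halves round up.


Gray = 0.299×R + 0.587×G + 0.114×B
Gray = 0.299×148 + 0.587×246 + 0.114×103
Gray = 44.252 + 144.402 + 11.742
Gray = 200.396 → round half up → 200
Gray = 200


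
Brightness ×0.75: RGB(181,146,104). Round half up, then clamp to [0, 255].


Multiply each channel by 0.75, round half up, clamp to [0, 255]
R: 181×0.75 = 135.75 → round → 136
G: 146×0.75 = 109.5 → round → 110
B: 104×0.75 = 78
= RGB(136, 110, 78)


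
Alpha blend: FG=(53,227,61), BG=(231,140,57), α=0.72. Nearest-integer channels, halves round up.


C = α×F + (1-α)×B, with 1-α = 0.28
R: 0.72×53 + 0.28×231 = 38.16 + 64.68 = 102.84 → 103
G: 0.72×227 + 0.28×140 = 163.44 + 39.20 = 202.64 → 203
B: 0.72×61 + 0.28×57 = 43.92 + 15.96 = 59.88 → 60
= RGB(103, 203, 60)


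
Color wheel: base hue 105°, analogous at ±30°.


Base hue: 105°
Left analog: (105 - 30) mod 360 = 75°
Right analog: (105 + 30) mod 360 = 135°
Analogous hues = 75° and 135°


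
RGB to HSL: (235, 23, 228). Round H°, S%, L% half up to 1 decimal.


Normalize: R'=235/255≈0.9216, G'=23/255≈0.0902, B'=228/255≈0.8941
Max=235/255, Min=23/255, Δ=Max-Min=212/255
L = (Max+Min)/2 = (235+23)/510 = 258/510 = 0.50588… → L = 50.6%
L > 0.5 → S = Δ/(2-Max-Min) = 212/(510-235-23) = 212/252 = 0.84126… → S = 84.1%
(the 1/255 factors cancel in S and H, so raw channel differences can be used)
Max is R' → H = 60 × (((G-B)/Δ) mod 6) = 60 × (((23-228)/212) mod 6)
  (-205)/212 = -0.9669…; negative, so add 6 → 5.0330…
  H = 60 × 5.0330… = 301.981…° → H = 302.0°
= HSL(302.0°, 84.1%, 50.6%)


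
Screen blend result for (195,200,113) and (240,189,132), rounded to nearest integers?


Screen: C = 255 - (255-A)×(255-B)/255, rounded to nearest integer
R: 255 - (255-195)×(255-240)/255 = 255 - 900/255 ≈ 255 - 3.529 = 251.471 → 251
G: 255 - (255-200)×(255-189)/255 = 255 - 3630/255 ≈ 255 - 14.235 = 240.765 → 241
B: 255 - (255-113)×(255-132)/255 = 255 - 17466/255 ≈ 255 - 68.494 = 186.506 → 187
= RGB(251, 241, 187)


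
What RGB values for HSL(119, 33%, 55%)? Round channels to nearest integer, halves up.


H=119°, S=0.33, L=0.55
C = (1-|2L-1|)×S = (1-|0.10|)×0.33 = 0.297
H' = H/60 = 119/60 ≈ 1.9833; X = C×(1-|H' mod 2 - 1|) = 0.00495
m = L - C/2 = 0.55 - 0.1485 = 0.4015
Sector ⌊H'⌋ = 1 → (R',G',B') = (0.00495, 0.297, 0.0)
RGB = ((R'+m)×255, (G'+m)×255, (B'+m)×255) = (103.64475, 178.1175, 102.3825)
Round half up → RGB(104, 178, 102)


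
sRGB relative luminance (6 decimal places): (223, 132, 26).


Linearize each channel (sRGB transfer function): c = v/255; c_lin = c/12.92 if c ≤ 0.04045, else ((c+0.055)/1.055)^2.4
  R: 223/255 ≈ 0.874510 > 0.04045 → ((0.874510+0.055)/1.055)^2.4 ≈ 0.737910
  G: 132/255 ≈ 0.517647 > 0.04045 → ((0.517647+0.055)/1.055)^2.4 ≈ 0.230740
  B: 26/255 ≈ 0.101961 > 0.04045 → ((0.101961+0.055)/1.055)^2.4 ≈ 0.010330
R_lin = 0.737910, G_lin = 0.230740, B_lin = 0.010330
L = 0.2126×R + 0.7152×G + 0.0722×B
L = 0.2126×0.737910 + 0.7152×0.230740 + 0.0722×0.010330
L ≈ 0.322651


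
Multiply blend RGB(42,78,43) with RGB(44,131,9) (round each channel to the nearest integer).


Multiply: C = A×B/255, rounded to nearest integer
R: 42×44/255 = 1848/255 ≈ 7.247 → 7
G: 78×131/255 = 10218/255 ≈ 40.071 → 40
B: 43×9/255 = 387/255 ≈ 1.518 → 2
= RGB(7, 40, 2)


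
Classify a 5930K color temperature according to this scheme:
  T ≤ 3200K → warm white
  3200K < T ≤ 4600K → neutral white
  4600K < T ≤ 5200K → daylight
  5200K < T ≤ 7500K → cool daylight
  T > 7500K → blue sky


Temperature: 5930K
5200K < 5930K ≤ 7500K → cool daylight
Classification: cool daylight


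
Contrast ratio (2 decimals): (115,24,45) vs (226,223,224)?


Linearize each sRGB channel c=v/255: c/12.92 if c ≤ 0.04045 else ((c+0.055)/1.055)^2.4
L = 0.2126×R_lin + 0.7152×G_lin + 0.0722×B_lin
Color 1 (115,24,45):
  R=115: 115/255≈0.4510 > 0.04045 → ((0.4510+0.055)/1.055)^2.4 ≈ 0.17144
  G=24: 24/255≈0.0941 > 0.04045 → ((0.0941+0.055)/1.055)^2.4 ≈ 0.00913
  B=45: 45/255≈0.1765 > 0.04045 → ((0.1765+0.055)/1.055)^2.4 ≈ 0.02624
  L1 = 0.2126×0.17144 + 0.7152×0.00913 + 0.0722×0.02624 ≈ 0.04488
Color 2 (226,223,224):
  R=226: 226/255≈0.8863 > 0.04045 → ((0.8863+0.055)/1.055)^2.4 ≈ 0.76052
  G=223: 223/255≈0.8745 > 0.04045 → ((0.8745+0.055)/1.055)^2.4 ≈ 0.73791
  B=224: 224/255≈0.8784 > 0.04045 → ((0.8784+0.055)/1.055)^2.4 ≈ 0.74540
  L2 = 0.2126×0.76052 + 0.7152×0.73791 + 0.0722×0.74540 ≈ 0.74326
Lighter = 0.74326, Darker = 0.04488
Ratio = (L_lighter + 0.05) / (L_darker + 0.05)
Ratio = (0.74326 + 0.05) / (0.04488 + 0.05) = 0.79326 / 0.09488 ≈ 8.3610
Ratio ≈ 8.36:1


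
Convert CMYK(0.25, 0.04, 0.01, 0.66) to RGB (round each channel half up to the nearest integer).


R = 255 × (1-C) × (1-K) = 255 × 0.75 × 0.34 = 65.025 → 65
G = 255 × (1-M) × (1-K) = 255 × 0.96 × 0.34 = 83.232 → 83
B = 255 × (1-Y) × (1-K) = 255 × 0.99 × 0.34 = 85.833 → 86
= RGB(65, 83, 86)


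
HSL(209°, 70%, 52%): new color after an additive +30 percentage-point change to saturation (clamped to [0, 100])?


Original S = 70%
Adjustment = +30 percentage points
New S = 70 + (30) = 100
Clamp to [0, 100] → 100
= HSL(209°, 100%, 52%)


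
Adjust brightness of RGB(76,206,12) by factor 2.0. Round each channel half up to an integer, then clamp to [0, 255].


Multiply each channel by 2.0, round half up, clamp to [0, 255]
R: 76×2.0 = 152
G: 206×2.0 = 412 → clamp → 255
B: 12×2.0 = 24
= RGB(152, 255, 24)


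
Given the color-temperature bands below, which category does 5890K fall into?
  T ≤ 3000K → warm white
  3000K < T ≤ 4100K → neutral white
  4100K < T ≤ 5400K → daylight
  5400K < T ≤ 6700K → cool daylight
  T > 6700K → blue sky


Temperature: 5890K
5400K < 5890K ≤ 6700K → cool daylight
Classification: cool daylight


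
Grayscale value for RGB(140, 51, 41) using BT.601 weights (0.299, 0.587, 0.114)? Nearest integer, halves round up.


Gray = 0.299×R + 0.587×G + 0.114×B
Gray = 0.299×140 + 0.587×51 + 0.114×41
Gray = 41.860 + 29.937 + 4.674
Gray = 76.471 → round half up → 76
Gray = 76


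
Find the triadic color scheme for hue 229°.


Triadic: equally spaced at 120° intervals
H1 = 229°
H2 = (229 + 120) mod 360 = 349°
H3 = (229 + 240) mod 360 = 109°
Triadic = 229°, 349°, 109°


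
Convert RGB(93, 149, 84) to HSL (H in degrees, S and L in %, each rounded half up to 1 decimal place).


Normalize: R'=93/255≈0.3647, G'=149/255≈0.5843, B'=84/255≈0.3294
Max=149/255, Min=84/255, Δ=Max-Min=65/255
L = (Max+Min)/2 = (149+84)/510 = 233/510 = 0.45686… → L = 45.7%
L ≤ 0.5 → S = Δ/(Max+Min) = 65/(149+84) = 65/233 = 0.27896… → S = 27.9%
(the 1/255 factors cancel in S and H, so raw channel differences can be used)
Max is G' → H = 60 × ((B-R)/Δ + 2) = 60 × ((84-93)/65 + 2)
  -9/65 + 2 = -0.1384… + 2 = 1.8615…
  H = 60 × 1.8615… = 111.692…° → H = 111.7°
= HSL(111.7°, 27.9%, 45.7%)
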